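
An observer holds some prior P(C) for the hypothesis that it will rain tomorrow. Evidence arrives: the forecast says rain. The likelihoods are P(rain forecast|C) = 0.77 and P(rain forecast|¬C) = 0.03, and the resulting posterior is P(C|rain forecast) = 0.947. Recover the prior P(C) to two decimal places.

In odds form, posterior odds = prior odds × likelihood ratio, so prior odds = posterior odds ÷ LR.
Posterior odds = 0.947/(1−0.947) = 17.8679. LR = 0.77/0.03 = 25.6667.
Prior odds = 17.8679/25.6667 = 0.6962, so P(C) = 0.6962/(1+0.6962) ≈ 0.41.

P(C) = 0.41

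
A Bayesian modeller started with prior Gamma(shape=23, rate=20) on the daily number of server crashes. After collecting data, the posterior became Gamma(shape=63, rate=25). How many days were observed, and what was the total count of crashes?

n = 5 days with total 40 crashes

A Gamma(α, β) prior (rate parametrization) on a Poisson rate with n observations summing to S gives posterior Gamma(α+S, β+n).
Matching: Σxᵢ = 63 − 23 = 40 and n = 25 − 20 = 5.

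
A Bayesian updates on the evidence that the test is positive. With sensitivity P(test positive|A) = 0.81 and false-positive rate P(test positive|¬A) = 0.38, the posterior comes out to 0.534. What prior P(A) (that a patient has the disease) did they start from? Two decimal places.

P(A) = 0.35

In odds form, posterior odds = prior odds × likelihood ratio, so prior odds = posterior odds ÷ LR.
Posterior odds = 0.534/(1−0.534) = 1.1459. LR = 0.81/0.38 = 2.1316.
Prior odds = 1.1459/2.1316 = 0.5376, so P(A) = 0.5376/(1+0.5376) ≈ 0.35.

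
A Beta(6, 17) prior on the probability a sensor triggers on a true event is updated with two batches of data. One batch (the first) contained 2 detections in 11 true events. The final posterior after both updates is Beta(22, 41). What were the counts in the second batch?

14 detections and 15 misses

Because Beta–binomial updating is additive in the counts, the combined data contributed (α_post−α_prior, β_post−β_prior) successes and failures.
Total across both batches: 22−6=16 detections, 41−17=24 misses.
Subtract the first batch: 16−2=14 detections and 24−9=15 misses.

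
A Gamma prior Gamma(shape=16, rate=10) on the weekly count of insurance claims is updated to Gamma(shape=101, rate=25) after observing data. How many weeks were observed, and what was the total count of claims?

n = 15 weeks with total 85 claims

Gamma–Poisson conjugacy: posterior shape = α + Σxᵢ, posterior rate = β + n.
Matching: Σxᵢ = 101 − 16 = 85 and n = 25 − 10 = 15.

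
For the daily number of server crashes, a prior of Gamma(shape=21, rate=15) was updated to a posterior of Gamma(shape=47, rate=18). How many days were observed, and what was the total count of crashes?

n = 3 days with total 26 crashes

Gamma–Poisson conjugacy: posterior shape = α + Σxᵢ, posterior rate = β + n.
Matching: Σxᵢ = 47 − 21 = 26 and n = 18 − 15 = 3.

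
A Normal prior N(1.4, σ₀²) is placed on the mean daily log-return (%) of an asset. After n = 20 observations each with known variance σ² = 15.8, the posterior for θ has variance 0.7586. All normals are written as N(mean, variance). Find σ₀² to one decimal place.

For the Normal–Normal model with known σ², precisions add: τ_n = τ₀ + n/σ².
So 1/σ₀² = 1/0.7586 − 20/15.8 = 1.318218 − 1.265823 = 0.052395.
Hence σ₀² = 1/0.052395 ≈ 19.1.

σ₀² = 19.1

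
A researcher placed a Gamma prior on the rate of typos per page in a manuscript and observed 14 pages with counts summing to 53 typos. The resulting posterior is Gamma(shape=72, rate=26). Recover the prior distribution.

A Gamma(α, β) prior (rate parametrization) on a Poisson rate with n observations summing to S gives posterior Gamma(α+S, β+n).
So α = 72 − 53 = 19 and β = 26 − 14 = 12.

Gamma(shape=19, rate=12)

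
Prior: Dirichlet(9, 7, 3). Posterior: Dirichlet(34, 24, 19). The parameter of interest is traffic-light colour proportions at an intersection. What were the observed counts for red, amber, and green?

counts (25, 17, 16)

For a Dirichlet(α) prior with multinomial counts c, the posterior is Dirichlet(α + c) componentwise.
Counts are posterior − prior componentwise: 34−9=25, 24−7=17, 19−3=16.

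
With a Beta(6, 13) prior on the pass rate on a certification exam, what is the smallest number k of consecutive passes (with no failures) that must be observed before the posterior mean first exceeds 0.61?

After k passes and 0 failures the posterior is Beta(6+k, 13), with mean (6+k)/(6+13+k).
Set (6+k)/(19+k) > 0.61 and solve: k > (0.61·19 − 6)/(1 − 0.61) = 14.333.
The smallest integer exceeding 14.333 is 15.

k = 15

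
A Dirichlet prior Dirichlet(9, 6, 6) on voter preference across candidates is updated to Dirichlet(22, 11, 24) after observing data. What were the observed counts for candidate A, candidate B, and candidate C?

counts (13, 5, 18)

For a Dirichlet(α) prior with multinomial counts c, the posterior is Dirichlet(α + c) componentwise.
Counts are posterior − prior componentwise: 22−9=13, 11−6=5, 24−6=18.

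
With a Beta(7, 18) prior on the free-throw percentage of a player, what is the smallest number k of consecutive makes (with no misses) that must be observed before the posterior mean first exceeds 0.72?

k = 40

After k makes and 0 misses the posterior is Beta(7+k, 18), with mean (7+k)/(7+18+k).
Set (7+k)/(25+k) > 0.72 and solve: k > (0.72·25 − 7)/(1 − 0.72) = 39.286.
The smallest integer exceeding 39.286 is 40, and checking k=40: (47)/(65) = 0.7231 > 0.72.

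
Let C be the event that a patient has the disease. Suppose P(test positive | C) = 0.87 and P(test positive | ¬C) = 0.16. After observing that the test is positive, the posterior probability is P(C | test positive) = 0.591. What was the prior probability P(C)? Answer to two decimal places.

In odds form, posterior odds = prior odds × likelihood ratio, so prior odds = posterior odds ÷ LR.
Posterior odds = 0.591/(1−0.591) = 1.4450. LR = 0.87/0.16 = 5.4375.
Prior odds = 1.4450/5.4375 = 0.2657, so P(C) = 0.2657/(1+0.2657) ≈ 0.21.

P(C) = 0.21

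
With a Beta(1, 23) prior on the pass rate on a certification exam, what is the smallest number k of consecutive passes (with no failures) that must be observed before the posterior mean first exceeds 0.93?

k = 305

After k passes and 0 failures the posterior is Beta(1+k, 23), with mean (1+k)/(1+23+k).
Set (1+k)/(24+k) > 0.93 and solve: k > (0.93·24 − 1)/(1 − 0.93) = 304.571.
The smallest integer exceeding 304.571 is 305.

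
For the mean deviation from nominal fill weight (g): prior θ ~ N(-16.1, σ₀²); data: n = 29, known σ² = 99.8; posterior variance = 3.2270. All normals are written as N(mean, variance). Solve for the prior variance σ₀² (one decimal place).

σ₀² = 51.8

Posterior precision equals prior precision plus data precision: 1/σ_n² = 1/σ₀² + n/σ².
So 1/σ₀² = 1/3.2270 − 29/99.8 = 0.309885 − 0.290581 = 0.019304.
Hence σ₀² = 1/0.019304 ≈ 51.8.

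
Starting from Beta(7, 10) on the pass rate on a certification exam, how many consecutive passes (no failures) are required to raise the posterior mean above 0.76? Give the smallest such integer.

k = 25

After k passes and 0 failures the posterior is Beta(7+k, 10), with mean (7+k)/(7+10+k).
Set (7+k)/(17+k) > 0.76 and solve: k > (0.76·17 − 7)/(1 − 0.76) = 24.667.
The smallest integer exceeding 24.667 is 25, and checking k=25: (32)/(42) = 0.7619 > 0.76.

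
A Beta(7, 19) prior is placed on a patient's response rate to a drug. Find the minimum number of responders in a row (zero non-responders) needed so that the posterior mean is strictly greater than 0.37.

After k responders and 0 non-responders the posterior is Beta(7+k, 19), with mean (7+k)/(7+19+k).
Set (7+k)/(26+k) > 0.37 and solve: k > (0.37·26 − 7)/(1 − 0.37) = 4.159.
The smallest integer exceeding 4.159 is 5, and checking k=5: (12)/(31) = 0.3871 > 0.37.

k = 5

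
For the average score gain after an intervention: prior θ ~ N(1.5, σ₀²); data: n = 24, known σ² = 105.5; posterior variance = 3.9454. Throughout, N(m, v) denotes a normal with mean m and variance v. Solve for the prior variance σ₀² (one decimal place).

Posterior precision equals prior precision plus data precision: 1/σ_n² = 1/σ₀² + n/σ².
So 1/σ₀² = 1/3.9454 − 24/105.5 = 0.253460 − 0.227488 = 0.025972.
Hence σ₀² = 1/0.025972 ≈ 38.5.

σ₀² = 38.5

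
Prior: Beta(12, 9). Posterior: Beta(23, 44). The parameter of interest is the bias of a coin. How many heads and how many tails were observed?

11 heads and 35 tails

Under Beta–binomial conjugacy the posterior parameters are (a+s, b+f).
So s = 23 − 12 = 11 and f = 44 − 9 = 35.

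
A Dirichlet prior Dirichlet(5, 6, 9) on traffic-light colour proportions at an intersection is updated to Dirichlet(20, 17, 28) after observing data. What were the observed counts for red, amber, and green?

counts (15, 11, 19)

For a Dirichlet(α) prior with multinomial counts c, the posterior is Dirichlet(α + c) componentwise.
Counts are posterior − prior componentwise: 20−5=15, 17−6=11, 28−9=19.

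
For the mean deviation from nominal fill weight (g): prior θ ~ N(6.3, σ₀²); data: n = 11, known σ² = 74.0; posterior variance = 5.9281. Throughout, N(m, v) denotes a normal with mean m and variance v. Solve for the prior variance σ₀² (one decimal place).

σ₀² = 49.9

For the Normal–Normal model with known σ², precisions add: τ_n = τ₀ + n/σ².
So 1/σ₀² = 1/5.9281 − 11/74.0 = 0.168688 − 0.148649 = 0.020039.
Hence σ₀² = 1/0.020039 ≈ 49.9.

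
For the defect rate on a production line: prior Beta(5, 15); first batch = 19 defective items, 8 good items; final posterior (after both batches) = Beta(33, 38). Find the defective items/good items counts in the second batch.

9 defective items and 15 good items

Sequential conjugate updates are equivalent to a single update on the pooled data, so total successes = posterior α − prior α and total failures = posterior β − prior β.
Total across both batches: 33−5=28 defective items, 38−15=23 good items.
Subtract the first batch: 28−19=9 defective items and 23−8=15 good items.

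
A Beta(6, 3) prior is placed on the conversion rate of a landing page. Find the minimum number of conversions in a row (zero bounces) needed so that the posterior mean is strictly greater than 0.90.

k = 22

After k conversions and 0 bounces the posterior is Beta(6+k, 3), with mean (6+k)/(6+3+k).
Set (6+k)/(9+k) > 0.90 and solve: k > (0.90·9 − 6)/(1 − 0.90) = 21.000.
The smallest integer exceeding 21.000 is 22, and checking k=22: (28)/(31) = 0.9032 > 0.90.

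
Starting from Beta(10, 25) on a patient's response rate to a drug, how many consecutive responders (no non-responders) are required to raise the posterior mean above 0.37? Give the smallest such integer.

After k responders and 0 non-responders the posterior is Beta(10+k, 25), with mean (10+k)/(10+25+k).
Set (10+k)/(35+k) > 0.37 and solve: k > (0.37·35 − 10)/(1 − 0.37) = 4.683.
The smallest integer exceeding 4.683 is 5, and checking k=5: (15)/(40) = 0.3750 > 0.37.

k = 5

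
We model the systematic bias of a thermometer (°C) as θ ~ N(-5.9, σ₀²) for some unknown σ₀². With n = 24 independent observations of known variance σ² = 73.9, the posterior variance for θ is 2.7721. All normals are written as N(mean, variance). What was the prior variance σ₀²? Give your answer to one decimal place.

For the Normal–Normal model with known σ², precisions add: τ_n = τ₀ + n/σ².
So 1/σ₀² = 1/2.7721 − 24/73.9 = 0.360737 − 0.324763 = 0.035974.
Hence σ₀² = 1/0.035974 ≈ 27.8.

σ₀² = 27.8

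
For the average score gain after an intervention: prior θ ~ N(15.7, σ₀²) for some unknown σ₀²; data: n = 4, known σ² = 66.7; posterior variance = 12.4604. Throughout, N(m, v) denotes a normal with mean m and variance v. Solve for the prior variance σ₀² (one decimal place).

For the Normal–Normal model with known σ², precisions add: τ_n = τ₀ + n/σ².
So 1/σ₀² = 1/12.4604 − 4/66.7 = 0.080254 − 0.059970 = 0.020284.
Hence σ₀² = 1/0.020284 ≈ 49.3.

σ₀² = 49.3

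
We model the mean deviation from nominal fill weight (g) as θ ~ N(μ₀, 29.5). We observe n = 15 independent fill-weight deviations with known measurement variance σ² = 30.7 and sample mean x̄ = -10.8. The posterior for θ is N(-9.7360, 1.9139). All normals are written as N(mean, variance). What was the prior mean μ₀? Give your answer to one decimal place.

μ₀ = 5.6

With known observation variance, the Normal–Normal posterior has precision τ_n = τ₀ + n/σ² and mean μ_n = (τ₀μ₀ + (n/σ²)x̄)/τ_n.
Here τ₀ = 1/29.5 = 0.033898 and τ_data = 15/30.7 = 0.488599, so τ_n = 0.522497.
Rearranging for μ₀: μ₀ = (μ_n·τ_n − τ_data·x̄)/τ₀ = (-9.7360·0.522497 − 0.488599·-10.8) / 0.033898 = 0.189838/0.033898 ≈ 5.6.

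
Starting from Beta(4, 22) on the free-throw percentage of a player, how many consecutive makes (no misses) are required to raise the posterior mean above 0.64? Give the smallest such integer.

k = 36

After k makes and 0 misses the posterior is Beta(4+k, 22), with mean (4+k)/(4+22+k).
Set (4+k)/(26+k) > 0.64 and solve: k > (0.64·26 − 4)/(1 − 0.64) = 35.111.
The smallest integer exceeding 35.111 is 36.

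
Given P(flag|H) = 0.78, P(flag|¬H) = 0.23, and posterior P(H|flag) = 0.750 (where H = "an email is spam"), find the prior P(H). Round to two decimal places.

In odds form, posterior odds = prior odds × likelihood ratio, so prior odds = posterior odds ÷ LR.
Posterior odds = 0.750/(1−0.750) = 3.0000. LR = 0.78/0.23 = 3.3913.
Prior odds = 3.0000/3.3913 = 0.8846, so P(H) = 0.8846/(1+0.8846) ≈ 0.47.

P(H) = 0.47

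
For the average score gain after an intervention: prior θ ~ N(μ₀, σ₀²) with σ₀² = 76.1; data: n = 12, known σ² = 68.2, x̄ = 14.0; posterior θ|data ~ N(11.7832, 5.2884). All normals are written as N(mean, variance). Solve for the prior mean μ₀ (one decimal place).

With known observation variance, the Normal–Normal posterior has precision τ_n = τ₀ + n/σ² and mean μ_n = (τ₀μ₀ + (n/σ²)x̄)/τ_n.
Here τ₀ = 1/76.1 = 0.013141 and τ_data = 12/68.2 = 0.175953, so τ_n = 0.189094.
Rearranging for μ₀: μ₀ = (μ_n·τ_n − τ_data·x̄)/τ₀ = (11.7832·0.189094 − 0.175953·14.0) / 0.013141 = -0.235210/0.013141 ≈ -17.9.

μ₀ = -17.9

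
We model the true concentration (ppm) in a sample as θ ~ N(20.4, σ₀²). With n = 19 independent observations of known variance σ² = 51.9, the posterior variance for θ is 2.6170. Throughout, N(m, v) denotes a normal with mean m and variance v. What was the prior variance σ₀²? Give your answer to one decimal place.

σ₀² = 62.4

Posterior precision equals prior precision plus data precision: 1/σ_n² = 1/σ₀² + n/σ².
So 1/σ₀² = 1/2.6170 − 19/51.9 = 0.382117 − 0.366089 = 0.016028.
Hence σ₀² = 1/0.016028 ≈ 62.4.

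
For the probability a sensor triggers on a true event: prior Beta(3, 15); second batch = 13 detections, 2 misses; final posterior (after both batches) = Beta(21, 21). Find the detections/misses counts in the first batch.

Because Beta–binomial updating is additive in the counts, the combined data contributed (α_post−α_prior, β_post−β_prior) successes and failures.
Total across both batches: 21−3=18 detections, 21−15=6 misses.
Subtract the second batch: 18−13=5 detections and 6−2=4 misses.

5 detections and 4 misses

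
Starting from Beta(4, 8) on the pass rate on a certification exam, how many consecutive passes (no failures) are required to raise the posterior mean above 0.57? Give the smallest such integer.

k = 7

After k passes and 0 failures the posterior is Beta(4+k, 8), with mean (4+k)/(4+8+k).
Set (4+k)/(12+k) > 0.57 and solve: k > (0.57·12 − 4)/(1 − 0.57) = 6.605.
The smallest integer exceeding 6.605 is 7, and checking k=7: (11)/(19) = 0.5789 > 0.57.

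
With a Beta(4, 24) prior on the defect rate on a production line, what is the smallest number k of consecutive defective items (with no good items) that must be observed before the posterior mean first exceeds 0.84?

k = 123

After k defective items and 0 good items the posterior is Beta(4+k, 24), with mean (4+k)/(4+24+k).
Set (4+k)/(28+k) > 0.84 and solve: k > (0.84·28 − 4)/(1 − 0.84) = 122.000.
The smallest integer exceeding 122.000 is 123, and checking k=123: (127)/(151) = 0.8411 > 0.84.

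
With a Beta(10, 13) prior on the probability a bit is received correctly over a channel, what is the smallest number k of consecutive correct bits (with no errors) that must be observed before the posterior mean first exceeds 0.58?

k = 8

After k correct bits and 0 errors the posterior is Beta(10+k, 13), with mean (10+k)/(10+13+k).
Set (10+k)/(23+k) > 0.58 and solve: k > (0.58·23 − 10)/(1 − 0.58) = 7.952.
The smallest integer exceeding 7.952 is 8, and checking k=8: (18)/(31) = 0.5806 > 0.58.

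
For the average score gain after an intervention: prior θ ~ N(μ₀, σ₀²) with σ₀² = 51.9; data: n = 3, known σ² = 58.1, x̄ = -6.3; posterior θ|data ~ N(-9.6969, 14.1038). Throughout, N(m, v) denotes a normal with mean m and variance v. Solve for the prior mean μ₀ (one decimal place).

μ₀ = -18.8

With known observation variance, the Normal–Normal posterior has precision τ_n = τ₀ + n/σ² and mean μ_n = (τ₀μ₀ + (n/σ²)x̄)/τ_n.
Here τ₀ = 1/51.9 = 0.019268 and τ_data = 3/58.1 = 0.051635, so τ_n = 0.070903.
Rearranging for μ₀: μ₀ = (μ_n·τ_n − τ_data·x̄)/τ₀ = (-9.6969·0.070903 − 0.051635·-6.3) / 0.019268 = -0.362239/0.019268 ≈ -18.8.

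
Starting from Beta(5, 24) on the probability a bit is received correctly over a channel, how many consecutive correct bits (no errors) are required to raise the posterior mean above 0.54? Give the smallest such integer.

After k correct bits and 0 errors the posterior is Beta(5+k, 24), with mean (5+k)/(5+24+k).
Set (5+k)/(29+k) > 0.54 and solve: k > (0.54·29 − 5)/(1 − 0.54) = 23.174.
The smallest integer exceeding 23.174 is 24, and checking k=24: (29)/(53) = 0.5472 > 0.54.

k = 24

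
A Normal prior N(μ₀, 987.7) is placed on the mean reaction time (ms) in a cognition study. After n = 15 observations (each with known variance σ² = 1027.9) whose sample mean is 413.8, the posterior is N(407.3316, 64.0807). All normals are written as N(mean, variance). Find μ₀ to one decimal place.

With known observation variance, the Normal–Normal posterior has precision τ_n = τ₀ + n/σ² and mean μ_n = (τ₀μ₀ + (n/σ²)x̄)/τ_n.
Here τ₀ = 1/987.7 = 0.001012 and τ_data = 15/1027.9 = 0.014593, so τ_n = 0.015605.
Rearranging for μ₀: μ₀ = (μ_n·τ_n − τ_data·x̄)/τ₀ = (407.3316·0.015605 − 0.014593·413.8) / 0.001012 = 0.317826/0.001012 ≈ 314.1.

μ₀ = 314.1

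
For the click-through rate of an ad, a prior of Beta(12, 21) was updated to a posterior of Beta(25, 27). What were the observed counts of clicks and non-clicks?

13 clicks and 6 non-clicks

A Beta(α, β) prior with s successes and f failures in binomial data gives a Beta(α+s, β+f) posterior.
Match parameters: s=25−12=13, f=27−21=6.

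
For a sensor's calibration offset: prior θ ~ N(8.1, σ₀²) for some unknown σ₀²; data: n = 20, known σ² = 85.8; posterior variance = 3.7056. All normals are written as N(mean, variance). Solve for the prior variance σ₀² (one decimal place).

For the Normal–Normal model with known σ², precisions add: τ_n = τ₀ + n/σ².
So 1/σ₀² = 1/3.7056 − 20/85.8 = 0.269862 − 0.233100 = 0.036762.
Hence σ₀² = 1/0.036762 ≈ 27.2.

σ₀² = 27.2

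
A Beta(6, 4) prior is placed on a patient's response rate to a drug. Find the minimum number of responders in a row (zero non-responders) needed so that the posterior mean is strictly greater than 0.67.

After k responders and 0 non-responders the posterior is Beta(6+k, 4), with mean (6+k)/(6+4+k).
Set (6+k)/(10+k) > 0.67 and solve: k > (0.67·10 − 6)/(1 − 0.67) = 2.121.
The smallest integer exceeding 2.121 is 3.

k = 3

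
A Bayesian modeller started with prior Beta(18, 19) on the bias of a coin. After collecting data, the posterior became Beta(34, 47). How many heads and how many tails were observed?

Under Beta–binomial conjugacy the posterior parameters are (a+s, b+f).
So s = 34 − 18 = 16 and f = 47 − 19 = 28.

16 heads and 28 tails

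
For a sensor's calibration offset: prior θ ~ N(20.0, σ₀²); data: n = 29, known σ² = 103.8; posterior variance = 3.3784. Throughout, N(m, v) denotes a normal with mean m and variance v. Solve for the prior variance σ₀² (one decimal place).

σ₀² = 60.2

Posterior precision equals prior precision plus data precision: 1/σ_n² = 1/σ₀² + n/σ².
So 1/σ₀² = 1/3.3784 − 29/103.8 = 0.295998 − 0.279383 = 0.016615.
Hence σ₀² = 1/0.016615 ≈ 60.2.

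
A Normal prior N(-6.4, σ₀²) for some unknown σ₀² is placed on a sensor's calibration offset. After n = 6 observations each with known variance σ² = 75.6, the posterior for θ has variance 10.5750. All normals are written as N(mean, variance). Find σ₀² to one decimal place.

σ₀² = 65.8

Posterior precision equals prior precision plus data precision: 1/σ_n² = 1/σ₀² + n/σ².
So 1/σ₀² = 1/10.5750 − 6/75.6 = 0.094563 − 0.079365 = 0.015198.
Hence σ₀² = 1/0.015198 ≈ 65.8.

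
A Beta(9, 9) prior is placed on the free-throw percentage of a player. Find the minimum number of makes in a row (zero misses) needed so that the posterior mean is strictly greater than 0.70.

k = 13

After k makes and 0 misses the posterior is Beta(9+k, 9), with mean (9+k)/(9+9+k).
Set (9+k)/(18+k) > 0.70 and solve: k > (0.70·18 − 9)/(1 − 0.70) = 12.000.
The smallest integer exceeding 12.000 is 13, and checking k=13: (22)/(31) = 0.7097 > 0.70.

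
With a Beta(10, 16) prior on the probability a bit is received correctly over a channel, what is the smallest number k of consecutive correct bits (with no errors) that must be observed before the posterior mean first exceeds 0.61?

After k correct bits and 0 errors the posterior is Beta(10+k, 16), with mean (10+k)/(10+16+k).
Set (10+k)/(26+k) > 0.61 and solve: k > (0.61·26 − 10)/(1 − 0.61) = 15.026.
The smallest integer exceeding 15.026 is 16, and checking k=16: (26)/(42) = 0.6190 > 0.61.

k = 16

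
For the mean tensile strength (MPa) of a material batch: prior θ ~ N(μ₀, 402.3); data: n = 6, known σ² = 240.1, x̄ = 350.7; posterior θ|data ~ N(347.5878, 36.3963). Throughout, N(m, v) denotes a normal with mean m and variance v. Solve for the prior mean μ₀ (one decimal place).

μ₀ = 316.3

The posterior mean is a precision-weighted average: μ_n = (τ₀μ₀ + τ_data·x̄)/(τ₀+τ_data), with τ₀=1/σ₀² and τ_data=n/σ².
Here τ₀ = 1/402.3 = 0.002486 and τ_data = 6/240.1 = 0.024990, so τ_n = 0.027476.
Rearranging for μ₀: μ₀ = (μ_n·τ_n − τ_data·x̄)/τ₀ = (347.5878·0.027476 − 0.024990·350.7) / 0.002486 = 0.786329/0.002486 ≈ 316.3.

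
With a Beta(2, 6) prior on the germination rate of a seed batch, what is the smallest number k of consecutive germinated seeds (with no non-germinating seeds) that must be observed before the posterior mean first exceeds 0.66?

After k germinated seeds and 0 non-germinating seeds the posterior is Beta(2+k, 6), with mean (2+k)/(2+6+k).
Set (2+k)/(8+k) > 0.66 and solve: k > (0.66·8 − 2)/(1 − 0.66) = 9.647.
The smallest integer exceeding 9.647 is 10.

k = 10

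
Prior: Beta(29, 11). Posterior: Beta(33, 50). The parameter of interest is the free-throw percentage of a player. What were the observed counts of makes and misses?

A Beta(a, b) prior with s successes and f failures in binomial data gives a Beta(a+s, b+f) posterior.
So s = 33 − 29 = 4 and f = 50 − 11 = 39.

4 makes and 39 misses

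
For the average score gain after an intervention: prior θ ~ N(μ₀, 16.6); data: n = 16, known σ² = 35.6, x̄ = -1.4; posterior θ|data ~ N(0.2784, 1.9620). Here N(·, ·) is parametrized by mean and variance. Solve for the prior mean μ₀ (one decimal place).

The posterior mean is a precision-weighted average: μ_n = (τ₀μ₀ + τ_data·x̄)/(τ₀+τ_data), with τ₀=1/σ₀² and τ_data=n/σ².
Here τ₀ = 1/16.6 = 0.060241 and τ_data = 16/35.6 = 0.449438, so τ_n = 0.509679.
Rearranging for μ₀: μ₀ = (μ_n·τ_n − τ_data·x̄)/τ₀ = (0.2784·0.509679 − 0.449438·-1.4) / 0.060241 = 0.771108/0.060241 ≈ 12.8.

μ₀ = 12.8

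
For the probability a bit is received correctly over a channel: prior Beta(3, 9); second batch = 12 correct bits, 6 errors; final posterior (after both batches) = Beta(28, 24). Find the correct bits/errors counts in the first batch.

Sequential conjugate updates are equivalent to a single update on the pooled data, so total successes = posterior α − prior α and total failures = posterior β − prior β.
Total across both batches: 28−3=25 correct bits, 24−9=15 errors.
Subtract the second batch: 25−12=13 correct bits and 15−6=9 errors.

13 correct bits and 9 errors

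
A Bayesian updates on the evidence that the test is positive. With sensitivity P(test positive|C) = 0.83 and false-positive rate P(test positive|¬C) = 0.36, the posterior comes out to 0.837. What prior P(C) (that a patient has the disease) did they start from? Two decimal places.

In odds form, posterior odds = prior odds × likelihood ratio, so prior odds = posterior odds ÷ LR.
Posterior odds = 0.837/(1−0.837) = 5.1350. LR = 0.83/0.36 = 2.3056.
Prior odds = 5.1350/2.3056 = 2.2272, so P(C) = 2.2272/(1+2.2272) ≈ 0.69.

P(C) = 0.69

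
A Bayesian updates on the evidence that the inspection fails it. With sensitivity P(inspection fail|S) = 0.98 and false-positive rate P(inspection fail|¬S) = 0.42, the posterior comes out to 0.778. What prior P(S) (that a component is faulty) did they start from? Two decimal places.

P(S) = 0.60

Bayes' rule in odds form gives O(S|E) = O(S)·[P(E|S)/P(E|¬S)], hence O(S) = O(S|E)/LR.
Posterior odds = 0.778/(1−0.778) = 3.5045. LR = 0.98/0.42 = 2.3333.
Prior odds = 3.5045/2.3333 = 1.5020, so P(S) = 1.5020/(1+1.5020) ≈ 0.60.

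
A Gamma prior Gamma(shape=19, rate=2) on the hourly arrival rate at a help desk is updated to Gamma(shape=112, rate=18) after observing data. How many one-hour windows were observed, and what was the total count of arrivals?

Gamma–Poisson conjugacy: posterior shape = α + Σxᵢ, posterior rate = β + n.
Matching: Σxᵢ = 112 − 19 = 93 and n = 18 − 2 = 16.

n = 16 one-hour windows with total 93 arrivals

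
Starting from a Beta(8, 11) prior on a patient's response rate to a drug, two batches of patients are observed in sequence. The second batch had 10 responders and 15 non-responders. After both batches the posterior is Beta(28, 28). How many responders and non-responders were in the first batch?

Because Beta–binomial updating is additive in the counts, the combined data contributed (α_post−α_prior, β_post−β_prior) successes and failures.
Total across both batches: 28−8=20 responders, 28−11=17 non-responders.
Subtract the second batch: 20−10=10 responders and 17−15=2 non-responders.

10 responders and 2 non-responders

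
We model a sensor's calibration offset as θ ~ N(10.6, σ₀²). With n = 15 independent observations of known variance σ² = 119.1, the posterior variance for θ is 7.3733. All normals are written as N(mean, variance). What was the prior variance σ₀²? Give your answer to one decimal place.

Posterior precision equals prior precision plus data precision: 1/σ_n² = 1/σ₀² + n/σ².
So 1/σ₀² = 1/7.3733 − 15/119.1 = 0.135624 − 0.125945 = 0.009679.
Hence σ₀² = 1/0.009679 ≈ 103.3.

σ₀² = 103.3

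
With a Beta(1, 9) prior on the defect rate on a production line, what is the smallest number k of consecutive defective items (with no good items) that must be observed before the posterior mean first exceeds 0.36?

k = 5

After k defective items and 0 good items the posterior is Beta(1+k, 9), with mean (1+k)/(1+9+k).
Set (1+k)/(10+k) > 0.36 and solve: k > (0.36·10 − 1)/(1 − 0.36) = 4.062.
The smallest integer exceeding 4.062 is 5.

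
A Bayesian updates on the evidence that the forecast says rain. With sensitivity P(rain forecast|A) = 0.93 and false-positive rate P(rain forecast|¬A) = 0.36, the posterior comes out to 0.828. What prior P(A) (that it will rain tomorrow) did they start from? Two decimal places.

In odds form, posterior odds = prior odds × likelihood ratio, so prior odds = posterior odds ÷ LR.
Posterior odds = 0.828/(1−0.828) = 4.8140. LR = 0.93/0.36 = 2.5833.
Prior odds = 4.8140/2.5833 = 1.8635, so P(A) = 1.8635/(1+1.8635) ≈ 0.65.

P(A) = 0.65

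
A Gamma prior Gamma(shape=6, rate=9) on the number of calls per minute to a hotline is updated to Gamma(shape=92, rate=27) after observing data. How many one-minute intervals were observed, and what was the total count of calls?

A Gamma(α, β) prior (rate parametrization) on a Poisson rate with n observations summing to S gives posterior Gamma(α+S, β+n).
Matching: Σxᵢ = 92 − 6 = 86 and n = 27 − 9 = 18.

n = 18 one-minute intervals with total 86 calls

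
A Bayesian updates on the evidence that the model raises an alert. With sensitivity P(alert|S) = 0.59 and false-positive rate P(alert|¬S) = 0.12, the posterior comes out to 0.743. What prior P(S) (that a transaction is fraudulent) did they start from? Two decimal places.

P(S) = 0.37

In odds form, posterior odds = prior odds × likelihood ratio, so prior odds = posterior odds ÷ LR.
Posterior odds = 0.743/(1−0.743) = 2.8911. LR = 0.59/0.12 = 4.9167.
Prior odds = 2.8911/4.9167 = 0.5880, so P(S) = 0.5880/(1+0.5880) ≈ 0.37.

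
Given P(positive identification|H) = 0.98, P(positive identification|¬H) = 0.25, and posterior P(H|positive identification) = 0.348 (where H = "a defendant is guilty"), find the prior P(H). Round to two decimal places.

In odds form, posterior odds = prior odds × likelihood ratio, so prior odds = posterior odds ÷ LR.
Posterior odds = 0.348/(1−0.348) = 0.5337. LR = 0.98/0.25 = 3.9200.
Prior odds = 0.5337/3.9200 = 0.1361, so P(H) = 0.1361/(1+0.1361) ≈ 0.12.

P(H) = 0.12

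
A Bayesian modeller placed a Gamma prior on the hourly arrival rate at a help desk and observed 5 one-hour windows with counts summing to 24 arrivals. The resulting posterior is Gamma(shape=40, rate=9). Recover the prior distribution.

Gamma–Poisson conjugacy: posterior shape = α + Σxᵢ, posterior rate = β + n.
So α = 40 − 24 = 16 and β = 9 − 5 = 4.

Gamma(shape=16, rate=4)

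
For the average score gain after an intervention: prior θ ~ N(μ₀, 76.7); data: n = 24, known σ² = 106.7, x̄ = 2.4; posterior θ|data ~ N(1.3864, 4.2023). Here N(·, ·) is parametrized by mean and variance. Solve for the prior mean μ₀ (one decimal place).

The posterior mean is a precision-weighted average: μ_n = (τ₀μ₀ + τ_data·x̄)/(τ₀+τ_data), with τ₀=1/σ₀² and τ_data=n/σ².
Here τ₀ = 1/76.7 = 0.013038 and τ_data = 24/106.7 = 0.224930, so τ_n = 0.237968.
Rearranging for μ₀: μ₀ = (μ_n·τ_n − τ_data·x̄)/τ₀ = (1.3864·0.237968 − 0.224930·2.4) / 0.013038 = -0.209913/0.013038 ≈ -16.1.

μ₀ = -16.1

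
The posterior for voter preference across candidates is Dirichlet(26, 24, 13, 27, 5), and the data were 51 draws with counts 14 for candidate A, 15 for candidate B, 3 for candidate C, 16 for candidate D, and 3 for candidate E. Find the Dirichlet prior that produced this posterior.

Dirichlet(12, 9, 10, 11, 2)

For a Dirichlet(α) prior with multinomial counts c, the posterior is Dirichlet(α + c) componentwise.
Subtract each count from the matching posterior parameter: 26−14=12, 24−15=9, 13−3=10, 27−16=11, 5−3=2.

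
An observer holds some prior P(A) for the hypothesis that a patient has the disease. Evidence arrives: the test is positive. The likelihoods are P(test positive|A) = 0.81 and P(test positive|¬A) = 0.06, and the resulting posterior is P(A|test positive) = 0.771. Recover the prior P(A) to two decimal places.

P(A) = 0.20

In odds form, posterior odds = prior odds × likelihood ratio, so prior odds = posterior odds ÷ LR.
Posterior odds = 0.771/(1−0.771) = 3.3668. LR = 0.81/0.06 = 13.5000.
Prior odds = 3.3668/13.5000 = 0.2494, so P(A) = 0.2494/(1+0.2494) ≈ 0.20.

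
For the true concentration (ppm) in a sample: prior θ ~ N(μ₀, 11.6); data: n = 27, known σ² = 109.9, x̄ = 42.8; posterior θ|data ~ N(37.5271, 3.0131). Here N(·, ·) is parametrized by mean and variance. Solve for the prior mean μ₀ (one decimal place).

μ₀ = 22.5

With known observation variance, the Normal–Normal posterior has precision τ_n = τ₀ + n/σ² and mean μ_n = (τ₀μ₀ + (n/σ²)x̄)/τ_n.
Here τ₀ = 1/11.6 = 0.086207 and τ_data = 27/109.9 = 0.245678, so τ_n = 0.331885.
Rearranging for μ₀: μ₀ = (μ_n·τ_n − τ_data·x̄)/τ₀ = (37.5271·0.331885 − 0.245678·42.8) / 0.086207 = 1.939663/0.086207 ≈ 22.5.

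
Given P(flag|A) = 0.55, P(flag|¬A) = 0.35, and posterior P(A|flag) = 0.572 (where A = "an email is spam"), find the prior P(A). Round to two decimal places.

P(A) = 0.46

In odds form, posterior odds = prior odds × likelihood ratio, so prior odds = posterior odds ÷ LR.
Posterior odds = 0.572/(1−0.572) = 1.3364. LR = 0.55/0.35 = 1.5714.
Prior odds = 1.3364/1.5714 = 0.8505, so P(A) = 0.8505/(1+0.8505) ≈ 0.46.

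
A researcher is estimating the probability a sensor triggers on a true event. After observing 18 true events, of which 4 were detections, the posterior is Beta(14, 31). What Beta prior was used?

Beta(10, 17)

Under Beta–binomial conjugacy the posterior parameters are (α+s, β+f).
So α = 14 − 4 = 10 and β = 31 − 14 = 17.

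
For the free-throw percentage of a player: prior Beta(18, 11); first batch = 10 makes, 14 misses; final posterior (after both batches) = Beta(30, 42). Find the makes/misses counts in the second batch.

Sequential conjugate updates are equivalent to a single update on the pooled data, so total successes = posterior α − prior α and total failures = posterior β − prior β.
Total across both batches: 30−18=12 makes, 42−11=31 misses.
Subtract the first batch: 12−10=2 makes and 31−14=17 misses.

2 makes and 17 misses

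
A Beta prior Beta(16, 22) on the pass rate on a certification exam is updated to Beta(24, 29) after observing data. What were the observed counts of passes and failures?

Beta is conjugate to the binomial likelihood: posterior = Beta(α+s, β+f).
So s = 24 − 16 = 8 and f = 29 − 22 = 7.

8 passes and 7 failures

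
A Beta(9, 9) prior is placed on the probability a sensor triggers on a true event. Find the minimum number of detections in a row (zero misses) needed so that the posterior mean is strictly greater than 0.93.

k = 111

After k detections and 0 misses the posterior is Beta(9+k, 9), with mean (9+k)/(9+9+k).
Set (9+k)/(18+k) > 0.93 and solve: k > (0.93·18 − 9)/(1 − 0.93) = 110.571.
The smallest integer exceeding 110.571 is 111, and checking k=111: (120)/(129) = 0.9302 > 0.93.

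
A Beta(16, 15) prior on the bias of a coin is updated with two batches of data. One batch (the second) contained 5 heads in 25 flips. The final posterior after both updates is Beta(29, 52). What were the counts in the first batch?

8 heads and 17 tails

Sequential conjugate updates are equivalent to a single update on the pooled data, so total successes = posterior α − prior α and total failures = posterior β − prior β.
Total across both batches: 29−16=13 heads, 52−15=37 tails.
Subtract the second batch: 13−5=8 heads and 37−20=17 tails.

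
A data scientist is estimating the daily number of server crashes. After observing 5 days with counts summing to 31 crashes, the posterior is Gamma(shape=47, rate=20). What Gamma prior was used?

Gamma–Poisson conjugacy: posterior shape = α + Σxᵢ, posterior rate = β + n.
So α = 47 − 31 = 16 and β = 20 − 5 = 15.

Gamma(shape=16, rate=15)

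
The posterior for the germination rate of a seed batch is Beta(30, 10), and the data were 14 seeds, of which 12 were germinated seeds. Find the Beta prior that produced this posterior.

A Beta(a, b) prior with s successes and f failures in binomial data gives a Beta(a+s, b+f) posterior.
Subtract the data counts: 30−12=18, 10−2=8.

Beta(18, 8)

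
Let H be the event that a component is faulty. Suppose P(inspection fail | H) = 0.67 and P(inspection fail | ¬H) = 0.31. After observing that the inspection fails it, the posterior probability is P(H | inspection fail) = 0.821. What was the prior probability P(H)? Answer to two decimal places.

Bayes' rule in odds form gives O(H|E) = O(H)·[P(E|H)/P(E|¬H)], hence O(H) = O(H|E)/LR.
Posterior odds = 0.821/(1−0.821) = 4.5866. LR = 0.67/0.31 = 2.1613.
Prior odds = 4.5866/2.1613 = 2.1221, so P(H) = 2.1221/(1+2.1221) ≈ 0.68.

P(H) = 0.68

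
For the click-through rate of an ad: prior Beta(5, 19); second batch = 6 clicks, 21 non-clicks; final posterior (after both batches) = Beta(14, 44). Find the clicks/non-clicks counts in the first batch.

Because Beta–binomial updating is additive in the counts, the combined data contributed (α_post−α_prior, β_post−β_prior) successes and failures.
Total across both batches: 14−5=9 clicks, 44−19=25 non-clicks.
Subtract the second batch: 9−6=3 clicks and 25−21=4 non-clicks.

3 clicks and 4 non-clicks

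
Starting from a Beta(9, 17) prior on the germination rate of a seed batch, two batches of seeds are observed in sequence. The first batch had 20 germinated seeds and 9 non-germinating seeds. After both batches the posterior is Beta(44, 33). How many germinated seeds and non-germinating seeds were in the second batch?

Sequential conjugate updates are equivalent to a single update on the pooled data, so total successes = posterior α − prior α and total failures = posterior β − prior β.
Total across both batches: 44−9=35 germinated seeds, 33−17=16 non-germinating seeds.
Subtract the first batch: 35−20=15 germinated seeds and 16−9=7 non-germinating seeds.

15 germinated seeds and 7 non-germinating seeds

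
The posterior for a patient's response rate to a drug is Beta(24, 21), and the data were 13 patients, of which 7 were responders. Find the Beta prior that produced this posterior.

Under Beta–binomial conjugacy the posterior parameters are (a+s, b+f).
So a = 24 − 7 = 17 and b = 21 − 6 = 15.

Beta(17, 15)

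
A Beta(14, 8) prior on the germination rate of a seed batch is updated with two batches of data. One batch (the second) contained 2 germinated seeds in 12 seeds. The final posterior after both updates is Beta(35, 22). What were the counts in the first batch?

Because Beta–binomial updating is additive in the counts, the combined data contributed (α_post−α_prior, β_post−β_prior) successes and failures.
Total across both batches: 35−14=21 germinated seeds, 22−8=14 non-germinating seeds.
Subtract the second batch: 21−2=19 germinated seeds and 14−10=4 non-germinating seeds.

19 germinated seeds and 4 non-germinating seeds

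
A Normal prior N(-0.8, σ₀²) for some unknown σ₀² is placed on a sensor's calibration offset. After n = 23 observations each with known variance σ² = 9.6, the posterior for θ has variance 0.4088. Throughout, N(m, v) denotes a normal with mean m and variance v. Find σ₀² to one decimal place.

For the Normal–Normal model with known σ², precisions add: τ_n = τ₀ + n/σ².
So 1/σ₀² = 1/0.4088 − 23/9.6 = 2.446184 − 2.395833 = 0.050351.
Hence σ₀² = 1/0.050351 ≈ 19.9.

σ₀² = 19.9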